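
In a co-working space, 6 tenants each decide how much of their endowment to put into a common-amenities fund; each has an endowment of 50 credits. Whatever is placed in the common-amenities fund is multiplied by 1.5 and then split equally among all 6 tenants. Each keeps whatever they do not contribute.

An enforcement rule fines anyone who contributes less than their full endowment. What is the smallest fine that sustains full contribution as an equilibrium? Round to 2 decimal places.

Given the others contribute fully, the best deviation is to contribute 0 (any partial contribution still incurs the fine and gives up units whose private return 0.2500 is below 1).
Deviating from 50 to 0 saves 50 credits but forfeits the deviator's share of the drop in the common-amenities fund: 1.5/6 × 50 = 12.50.
So the deviation gain is 50 − 12.50 = 37.50, and the fine must be at least 37.50 credits to wipe it out.

37.50 credits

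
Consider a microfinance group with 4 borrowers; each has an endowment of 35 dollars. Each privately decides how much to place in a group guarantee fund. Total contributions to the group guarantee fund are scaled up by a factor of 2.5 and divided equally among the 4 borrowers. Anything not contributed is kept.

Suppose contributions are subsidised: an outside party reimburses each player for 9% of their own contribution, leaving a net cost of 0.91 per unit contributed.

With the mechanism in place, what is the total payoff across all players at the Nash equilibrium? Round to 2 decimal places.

With the mechanism, a contributed unit returns (2.5/4) / 0.91 = 0.6868 per unit of net cost — still below 1 — so contributing 0 remains dominant for every player.
At the Nash equilibrium no one contributes; group total payoff = 4 × 35 = 140.

140.00 dollars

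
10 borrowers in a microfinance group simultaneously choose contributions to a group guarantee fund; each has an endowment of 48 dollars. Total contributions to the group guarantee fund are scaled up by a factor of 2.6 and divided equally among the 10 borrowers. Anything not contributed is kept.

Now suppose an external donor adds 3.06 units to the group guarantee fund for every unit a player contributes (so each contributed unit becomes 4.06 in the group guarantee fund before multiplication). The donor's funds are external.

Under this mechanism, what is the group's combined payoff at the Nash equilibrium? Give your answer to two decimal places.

The effective private return per unit is now 2.6 × 4.06 / 10 = 1.0556 > 1, so every player's dominant strategy flips to full contribution.
So the Nash equilibrium is full contribution by all 10; the group earns 2.6 × 4.06 × 480 = 5066.88.

5066.88 dollars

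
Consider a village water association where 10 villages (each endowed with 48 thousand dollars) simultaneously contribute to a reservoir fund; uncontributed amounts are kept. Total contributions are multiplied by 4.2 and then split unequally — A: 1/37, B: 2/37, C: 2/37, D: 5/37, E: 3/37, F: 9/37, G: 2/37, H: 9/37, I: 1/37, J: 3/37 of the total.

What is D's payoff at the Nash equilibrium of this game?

A player with share s gets back 4.2·s per unit contributed, so full contribution is dominant for anyone with s > 1/4.2 = 0.2381 and zero contribution is dominant for anyone below.
The shares above 0.2381 belong to F and H, contributing 48 each; the remaining 8 contribute 0. Total contributed: 96.
D keeps 48 and receives 4.2 × 96 × 5/37 = 54.49 from the reservoir fund, for a payoff of 102.49.

102.49 thousand dollars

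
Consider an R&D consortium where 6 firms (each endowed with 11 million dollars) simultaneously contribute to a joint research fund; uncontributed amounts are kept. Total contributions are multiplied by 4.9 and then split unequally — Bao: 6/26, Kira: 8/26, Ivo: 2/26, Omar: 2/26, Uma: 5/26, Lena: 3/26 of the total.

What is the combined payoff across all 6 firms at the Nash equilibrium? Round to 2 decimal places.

151.80 million dollars

Each unit j contributes comes back to j as 4.9 × (j's share), so j prefers to contribute only if that share exceeds 1/4.9 = 0.2041; otherwise keeping the unit dominates.
Bao and Kira clear that bar, contributing 11 each; the remaining 4 contribute 0. Total contributed: 22.
The joint research fund pays out 4.9 × 22 = 107.80 in total (split across the unequal shares, but the aggregate is all that matters for the group sum).
The 4 free-riders keep 11 each, adding 44. Group total = 44 + 107.80 = 151.80.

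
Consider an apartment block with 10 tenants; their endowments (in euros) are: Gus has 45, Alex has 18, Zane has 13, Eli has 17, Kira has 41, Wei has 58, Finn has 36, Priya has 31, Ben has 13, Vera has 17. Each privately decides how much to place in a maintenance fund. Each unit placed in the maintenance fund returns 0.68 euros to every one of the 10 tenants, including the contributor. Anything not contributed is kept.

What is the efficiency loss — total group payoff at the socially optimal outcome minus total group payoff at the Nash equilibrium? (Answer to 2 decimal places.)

The private return per contributed unit is 0.68 < 1 for everyone, so the Nash equilibrium is zero contribution and the group total is Σ E_j = 45 + 18 + 13 + 17 + 41 + 58 + 36 + 31 + 13 + 17 = 289.
Each contributed unit returns 6.800 to the group, so the social optimum is full contribution by everyone: group total = 6.800 × 289 = 1965.20.
Efficiency loss = (6.800 − 1) × 289 = 1676.20.

1676.20 euros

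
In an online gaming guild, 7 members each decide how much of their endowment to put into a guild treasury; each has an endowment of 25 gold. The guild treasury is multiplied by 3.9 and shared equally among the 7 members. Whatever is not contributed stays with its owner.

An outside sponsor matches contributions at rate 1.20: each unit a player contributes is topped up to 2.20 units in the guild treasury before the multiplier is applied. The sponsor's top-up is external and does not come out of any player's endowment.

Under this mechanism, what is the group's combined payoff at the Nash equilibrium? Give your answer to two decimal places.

1501.50 gold

The effective private return per unit is now 3.9 × 2.20 / 7 = 1.2257 > 1, so every player's dominant strategy flips to full contribution.
At the Nash equilibrium everyone contributes 25. Group total payoff = 3.9 × 2.20 × 175 = 1501.50.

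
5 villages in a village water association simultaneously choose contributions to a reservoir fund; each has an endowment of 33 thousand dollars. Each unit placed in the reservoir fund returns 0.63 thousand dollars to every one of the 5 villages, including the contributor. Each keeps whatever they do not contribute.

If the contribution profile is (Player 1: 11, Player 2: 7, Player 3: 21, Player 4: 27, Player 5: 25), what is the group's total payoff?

360.65 thousand dollars

Total contributed: 11 + 7 + 21 + 27 + 25 = 91; total kept: 5 × 33 − 91 = 74.
The reservoir fund pays out 0.63 × 5 × 91 = 286.65 in aggregate.
Group total = 74 + 286.65 = 360.65.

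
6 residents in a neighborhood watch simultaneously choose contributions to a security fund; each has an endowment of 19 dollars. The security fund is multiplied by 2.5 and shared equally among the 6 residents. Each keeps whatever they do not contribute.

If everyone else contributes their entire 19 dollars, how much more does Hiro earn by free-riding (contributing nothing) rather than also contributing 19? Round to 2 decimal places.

11.08 dollars

Switching from a contribution of 19 to 0 lets Hiro keep an extra 19 dollars, but lowers the security fund by 19, which costs Hiro their own share of that drop: 2.5/6 × 19 = 7.92.
Net gain = 19 − 7.92 = 11.08. The private return per contributed unit (0.4167) is below 1, so free-riding is indeed the best response regardless of what the others do.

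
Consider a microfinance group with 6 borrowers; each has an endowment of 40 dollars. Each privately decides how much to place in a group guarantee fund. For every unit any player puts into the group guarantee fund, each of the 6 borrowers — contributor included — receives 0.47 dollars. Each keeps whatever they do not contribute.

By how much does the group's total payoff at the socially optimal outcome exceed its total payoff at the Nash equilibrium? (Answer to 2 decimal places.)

436.80 dollars

The private return per contributed unit is 0.47 < 1, so contributing 0 is dominant for every player. At the Nash equilibrium everyone keeps their 40, and the group total is 6 × 40 = 240.
Each contributed unit returns 2.820 to the group as a whole (0.47 to each of 6 players), which exceeds 1, so the social optimum is full contribution: group total = 2.820 × 240 = 676.80.
Efficiency loss = 676.80 − 240 = 436.80.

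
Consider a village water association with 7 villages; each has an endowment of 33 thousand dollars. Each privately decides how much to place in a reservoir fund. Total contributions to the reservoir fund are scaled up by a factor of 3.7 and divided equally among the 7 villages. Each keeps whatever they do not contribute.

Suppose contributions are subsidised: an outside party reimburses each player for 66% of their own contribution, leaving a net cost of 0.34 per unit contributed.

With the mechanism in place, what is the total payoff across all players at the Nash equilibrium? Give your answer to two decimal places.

1007.16 thousand dollars

With the mechanism, a contributed unit returns (3.7/7) / 0.34 = 1.5546 per unit of net cost to the contributor — now above 1 — so contributing fully is weakly dominant for every player.
At the Nash equilibrium everyone contributes 33. Group total payoff = 7 × (33 × 0.66 + 3.7 × 33) = 1007.16.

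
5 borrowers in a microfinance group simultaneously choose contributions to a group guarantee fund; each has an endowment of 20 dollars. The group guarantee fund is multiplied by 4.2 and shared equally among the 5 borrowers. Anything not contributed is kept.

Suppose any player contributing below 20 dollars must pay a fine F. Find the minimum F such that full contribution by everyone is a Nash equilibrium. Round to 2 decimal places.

Given the others contribute fully, the best deviation is to contribute 0 (any partial contribution still incurs the fine and gives up units whose private return 0.8400 is below 1).
Deviating from 20 to 0 saves 20 dollars but forfeits the deviator's share of the drop in the group guarantee fund: 4.2/5 × 20 = 16.80.
So the deviation gain is 20 − 16.80 = 3.20, and the fine must be at least 3.20 dollars to wipe it out.

3.20 dollars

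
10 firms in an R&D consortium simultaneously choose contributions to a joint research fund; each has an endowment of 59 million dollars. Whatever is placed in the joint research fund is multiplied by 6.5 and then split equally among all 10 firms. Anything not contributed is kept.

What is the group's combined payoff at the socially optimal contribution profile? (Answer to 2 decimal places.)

3835.00 million dollars

Each contributed unit returns 6.500 to the group as a whole (0.6500 to each of 10 players), which exceeds 1, so the social optimum is full contribution: group total = 6.500 × 590 = 3835.00.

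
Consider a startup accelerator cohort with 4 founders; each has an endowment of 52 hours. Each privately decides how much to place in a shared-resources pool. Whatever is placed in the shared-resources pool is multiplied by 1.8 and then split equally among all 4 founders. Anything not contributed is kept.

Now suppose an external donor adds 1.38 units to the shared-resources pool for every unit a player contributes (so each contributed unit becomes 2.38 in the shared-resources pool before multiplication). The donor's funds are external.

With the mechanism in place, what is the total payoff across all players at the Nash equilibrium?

The effective private return per unit is now 1.8 × 2.38 / 4 = 1.0710 > 1, so every player's dominant strategy flips to full contribution.
So the Nash equilibrium is full contribution by all 4; the group earns 1.8 × 2.38 × 208 = 891.07.

891.07 hours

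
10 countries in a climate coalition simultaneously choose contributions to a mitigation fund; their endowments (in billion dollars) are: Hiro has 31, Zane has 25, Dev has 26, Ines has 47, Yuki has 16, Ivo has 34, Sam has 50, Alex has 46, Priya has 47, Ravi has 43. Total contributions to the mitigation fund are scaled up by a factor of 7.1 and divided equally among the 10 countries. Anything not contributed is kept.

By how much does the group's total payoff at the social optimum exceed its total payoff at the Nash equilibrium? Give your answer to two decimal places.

2226.50 billion dollars

The private return per contributed unit is 7.1/10 = 0.7100 < 1 for every player regardless of endowment, so the Nash equilibrium is zero contribution and the group total is Σ E_j = 31 + 25 + 26 + 47 + 16 + 34 + 50 + 46 + 47 + 43 = 365.
Each contributed unit returns 7.100 to the group, so the social optimum is full contribution by everyone: group total = 7.100 × 365 = 2591.50.
Efficiency loss = (7.100 − 1) × 365 = 2226.50.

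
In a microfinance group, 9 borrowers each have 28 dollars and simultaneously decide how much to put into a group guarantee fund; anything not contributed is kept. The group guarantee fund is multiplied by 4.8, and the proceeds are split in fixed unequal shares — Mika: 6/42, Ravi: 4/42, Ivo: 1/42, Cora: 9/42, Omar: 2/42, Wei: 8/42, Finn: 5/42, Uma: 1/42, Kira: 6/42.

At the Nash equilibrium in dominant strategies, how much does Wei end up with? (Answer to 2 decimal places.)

For player j, contributing a unit is worthwhile iff 4.8 × (j's share) ≥ 1, i.e. iff j's share is at least 0.2083.
Only Cora (9/42) clears that bar, contributing 28; the remaining 8 contribute 0. Total contributed: 28.
Wei keeps 28 and receives 4.8 × 28 × 8/42 = 25.60 from the group guarantee fund, for a payoff of 53.60.

53.60 dollars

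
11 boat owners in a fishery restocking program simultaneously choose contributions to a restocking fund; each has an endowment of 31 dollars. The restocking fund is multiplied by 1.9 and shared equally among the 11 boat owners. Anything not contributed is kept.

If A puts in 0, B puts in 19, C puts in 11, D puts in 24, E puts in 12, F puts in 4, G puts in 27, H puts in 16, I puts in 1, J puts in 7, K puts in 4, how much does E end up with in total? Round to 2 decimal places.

Total contributed: 0 + 19 + 11 + 24 + 12 + 4 + 27 + 16 + 1 + 7 + 4 = 125.
Each receives 1.9 × 125 / 11 = 21.59 from the restocking fund.
E keeps 31 − 12 = 19, so E's payoff is 19 + 21.59 = 40.59.

40.59 dollars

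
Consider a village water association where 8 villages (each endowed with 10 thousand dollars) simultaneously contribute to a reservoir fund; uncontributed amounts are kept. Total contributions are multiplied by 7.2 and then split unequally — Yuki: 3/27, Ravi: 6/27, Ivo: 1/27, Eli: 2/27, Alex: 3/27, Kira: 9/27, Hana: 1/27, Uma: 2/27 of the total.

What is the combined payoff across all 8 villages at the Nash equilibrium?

A player with share s gets back 7.2·s per unit contributed, so full contribution is dominant for anyone with s > 1/7.2 = 0.1389 and zero contribution is dominant for anyone below.
Ravi and Kira clear that bar, contributing 10 each; the remaining 6 contribute 0. Total contributed: 20.
The reservoir fund pays out 7.2 × 20 = 144.00 in total (split across the unequal shares, but the aggregate is all that matters for the group sum).
The 6 free-riders keep 10 each, adding 60. Group total = 60 + 144.00 = 204.00.

204.00 thousand dollars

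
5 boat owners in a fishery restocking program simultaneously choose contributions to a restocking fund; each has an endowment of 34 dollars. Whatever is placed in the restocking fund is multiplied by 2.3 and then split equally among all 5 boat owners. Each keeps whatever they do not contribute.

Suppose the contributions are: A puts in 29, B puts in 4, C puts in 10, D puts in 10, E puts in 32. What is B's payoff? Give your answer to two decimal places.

Total contributed: 29 + 4 + 10 + 10 + 32 = 85.
Each receives 2.3 × 85 / 5 = 39.10 from the restocking fund.
B keeps 34 − 4 = 30, so B's payoff is 30 + 39.10 = 69.10.

69.10 dollars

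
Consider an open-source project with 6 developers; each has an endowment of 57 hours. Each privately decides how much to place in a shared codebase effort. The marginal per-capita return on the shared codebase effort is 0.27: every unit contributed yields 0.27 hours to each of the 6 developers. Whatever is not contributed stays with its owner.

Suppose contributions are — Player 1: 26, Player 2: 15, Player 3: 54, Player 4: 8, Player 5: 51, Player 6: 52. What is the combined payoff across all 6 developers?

469.72 hours

Total contributed: 26 + 15 + 54 + 8 + 51 + 52 = 206; total kept: 6 × 57 − 206 = 136.
The shared codebase effort pays out 0.27 × 6 × 206 = 333.72 in aggregate.
Group total = 136 + 333.72 = 469.72.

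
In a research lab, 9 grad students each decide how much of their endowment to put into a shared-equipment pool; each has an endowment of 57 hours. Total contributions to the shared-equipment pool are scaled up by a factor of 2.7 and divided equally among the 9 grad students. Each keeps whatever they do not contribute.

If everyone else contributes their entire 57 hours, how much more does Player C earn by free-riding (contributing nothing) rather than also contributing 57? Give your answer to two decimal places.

Switching from a contribution of 57 to 0 lets Player C keep an extra 57 hours, but lowers the shared-equipment pool by 57, which costs Player C their own share of that drop: 2.7/9 × 57 = 17.10.
Net gain = 57 − 17.10 = 39.90. The private return per contributed unit (0.3000) is below 1, so free-riding is indeed the best response regardless of what the others do.

39.90 hours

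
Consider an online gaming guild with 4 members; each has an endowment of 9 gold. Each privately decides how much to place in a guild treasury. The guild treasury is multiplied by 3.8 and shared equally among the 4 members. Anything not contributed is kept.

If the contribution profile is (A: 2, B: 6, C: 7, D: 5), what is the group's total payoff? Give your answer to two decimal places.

92.00 gold

Total contributed: 2 + 6 + 7 + 5 = 20; total kept: 4 × 9 − 20 = 16.
The guild treasury pays out 3.8 × 20 = 76.00 in aggregate.
Group total = 16 + 76.00 = 92.00.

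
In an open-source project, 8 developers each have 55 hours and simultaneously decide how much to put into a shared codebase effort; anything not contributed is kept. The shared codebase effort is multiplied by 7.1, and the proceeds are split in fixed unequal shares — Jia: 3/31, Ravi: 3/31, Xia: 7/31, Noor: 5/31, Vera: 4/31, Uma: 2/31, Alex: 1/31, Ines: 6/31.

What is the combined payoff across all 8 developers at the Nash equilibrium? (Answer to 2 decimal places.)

Player j's private return per contributed unit is 7.1 × (j's share). Contributing is weakly dominant for j when that share is at least 1/7.1 = 0.1408, and contributing 0 is dominant otherwise.
Xia, Noor and Ines are above the threshold, contributing 55 each; the remaining 5 contribute 0. Total contributed: 165.
The shared codebase effort pays out 7.1 × 165 = 1171.50 in total (split across the unequal shares, but the aggregate is all that matters for the group sum).
The 5 free-riders keep 55 each, adding 275. Group total = 275 + 1171.50 = 1446.50.

1446.50 hours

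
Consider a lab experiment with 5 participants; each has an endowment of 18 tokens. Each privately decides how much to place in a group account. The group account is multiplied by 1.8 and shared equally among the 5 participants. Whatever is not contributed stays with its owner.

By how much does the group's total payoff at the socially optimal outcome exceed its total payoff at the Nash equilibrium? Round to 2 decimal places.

Each contributed unit returns 1.8/5 = 0.3600 to its contributor — below 1 — so contributing 0 is dominant for every player. At the Nash equilibrium everyone keeps their 18, and the group total is 5 × 18 = 90.
Each contributed unit returns 1.800 to the group as a whole (0.3600 to each of 5 players), which exceeds 1, so the social optimum is full contribution: group total = 1.800 × 90 = 162.00.
Efficiency loss = 162.00 − 90 = 72.00.

72.00 tokens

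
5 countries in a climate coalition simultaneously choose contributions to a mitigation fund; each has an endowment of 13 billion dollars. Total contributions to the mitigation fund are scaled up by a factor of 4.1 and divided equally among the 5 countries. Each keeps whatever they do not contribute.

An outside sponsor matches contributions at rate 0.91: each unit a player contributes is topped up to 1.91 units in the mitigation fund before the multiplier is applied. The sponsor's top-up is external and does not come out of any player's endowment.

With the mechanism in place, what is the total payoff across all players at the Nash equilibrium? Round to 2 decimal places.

509.02 billion dollars

With the mechanism, a contributed unit returns 4.1 × 1.91 / 5 = 1.5662 per unit of net cost to the contributor — now above 1 — so contributing fully is weakly dominant for every player.
So the Nash equilibrium is full contribution by all 5; the group earns 4.1 × 1.91 × 65 = 509.02.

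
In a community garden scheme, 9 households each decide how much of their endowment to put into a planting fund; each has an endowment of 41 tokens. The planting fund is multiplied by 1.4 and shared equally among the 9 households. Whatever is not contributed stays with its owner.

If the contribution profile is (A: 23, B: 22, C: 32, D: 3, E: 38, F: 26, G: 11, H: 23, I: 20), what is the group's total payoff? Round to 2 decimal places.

448.20 tokens

Total contributed: 23 + 22 + 32 + 3 + 38 + 26 + 11 + 23 + 20 = 198; total kept: 9 × 41 − 198 = 171.
The planting fund pays out 1.4 × 198 = 277.20 in aggregate.
Group total = 171 + 277.20 = 448.20.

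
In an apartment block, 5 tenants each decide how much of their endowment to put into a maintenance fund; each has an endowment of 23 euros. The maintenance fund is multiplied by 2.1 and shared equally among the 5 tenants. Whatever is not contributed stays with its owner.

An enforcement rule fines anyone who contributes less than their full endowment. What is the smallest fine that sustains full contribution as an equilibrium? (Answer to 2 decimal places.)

Given the others contribute fully, the best deviation is to contribute 0 (any partial contribution still incurs the fine and gives up units whose private return 0.4200 is below 1).
Deviating from 23 to 0 saves 23 euros but forfeits the deviator's share of the drop in the maintenance fund: 2.1/5 × 23 = 9.66.
So the deviation gain is 23 − 9.66 = 13.34, and the fine must be at least 13.34 euros to wipe it out.

13.34 euros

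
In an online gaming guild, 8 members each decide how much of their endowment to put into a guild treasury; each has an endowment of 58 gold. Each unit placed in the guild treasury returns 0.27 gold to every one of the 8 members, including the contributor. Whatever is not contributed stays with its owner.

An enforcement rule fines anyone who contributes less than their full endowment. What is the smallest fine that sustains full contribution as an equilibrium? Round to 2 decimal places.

Given the others contribute fully, the best deviation is to contribute 0 (any partial contribution still incurs the fine and gives up units whose private return 0.27 is below 1).
Deviating from 58 to 0 saves 58 gold but forfeits the deviator's share of the drop in the guild treasury: 0.27 × 58 = 15.66.
So the deviation gain is 58 − 15.66 = 42.34, and the fine must be at least 42.34 gold to wipe it out.

42.34 gold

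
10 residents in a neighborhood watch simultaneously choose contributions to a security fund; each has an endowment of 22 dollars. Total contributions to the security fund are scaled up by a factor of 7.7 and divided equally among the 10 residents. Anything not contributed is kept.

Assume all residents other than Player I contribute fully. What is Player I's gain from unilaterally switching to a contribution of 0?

Switching from a contribution of 22 to 0 lets Player I keep an extra 22 dollars, but lowers the security fund by 22, which costs Player I their own share of that drop: 7.7/10 × 22 = 16.94.
Net gain = 22 − 16.94 = 5.06. The private return per contributed unit (0.7700) is below 1, so free-riding is indeed the best response regardless of what the others do.

5.06 dollars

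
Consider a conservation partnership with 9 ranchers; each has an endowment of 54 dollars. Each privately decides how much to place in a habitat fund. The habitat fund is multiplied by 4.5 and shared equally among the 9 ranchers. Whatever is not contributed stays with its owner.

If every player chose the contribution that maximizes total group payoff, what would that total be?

2187.00 dollars

Each contributed unit returns 4.500 to the group as a whole (0.5000 to each of 9 players), which exceeds 1, so the social optimum is full contribution: group total = 4.500 × 486 = 2187.00.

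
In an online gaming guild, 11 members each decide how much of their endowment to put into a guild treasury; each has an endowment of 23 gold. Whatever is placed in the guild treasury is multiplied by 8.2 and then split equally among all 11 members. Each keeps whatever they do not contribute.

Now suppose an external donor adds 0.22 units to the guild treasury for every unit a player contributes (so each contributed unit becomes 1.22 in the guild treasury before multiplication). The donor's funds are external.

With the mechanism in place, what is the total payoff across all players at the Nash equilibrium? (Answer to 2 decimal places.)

253.00 gold

With the mechanism, a contributed unit returns 8.2 × 1.22 / 11 = 0.9095 per unit of net cost — still below 1 — so contributing 0 remains dominant for every player.
Everyone keeps their endowment and the group total is 11 × 23 = 253.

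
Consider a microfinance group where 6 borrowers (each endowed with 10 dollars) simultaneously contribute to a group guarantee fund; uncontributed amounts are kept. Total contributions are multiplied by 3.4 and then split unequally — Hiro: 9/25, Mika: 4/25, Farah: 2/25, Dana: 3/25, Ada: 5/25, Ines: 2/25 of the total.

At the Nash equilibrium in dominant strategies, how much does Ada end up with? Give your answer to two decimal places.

Each unit j contributes comes back to j as 3.4 × (j's share), so j prefers to contribute only if that share exceeds 1/3.4 = 0.2941; otherwise keeping the unit dominates.
Only Hiro (9/25) clears that bar, contributing 10; the remaining 5 contribute 0. Total contributed: 10.
Ada keeps 10 and receives 3.4 × 10 × 5/25 = 6.80 from the group guarantee fund, for a payoff of 16.80.

16.80 dollars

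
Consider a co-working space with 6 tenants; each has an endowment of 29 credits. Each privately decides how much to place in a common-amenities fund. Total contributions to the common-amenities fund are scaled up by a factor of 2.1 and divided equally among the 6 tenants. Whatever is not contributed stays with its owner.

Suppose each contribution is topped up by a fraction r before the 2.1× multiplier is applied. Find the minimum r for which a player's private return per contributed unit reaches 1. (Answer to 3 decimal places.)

With matching at rate r, one contributed unit becomes (1 + r) in the common-amenities fund and returns 2.1 × (1 + r) / 6 to the contributor.
Setting this equal to 1: 1 + r = 6/2.1 = 2.8571.
So the minimum matching rate is r = 2.8571 − 1 = 1.857.

1.857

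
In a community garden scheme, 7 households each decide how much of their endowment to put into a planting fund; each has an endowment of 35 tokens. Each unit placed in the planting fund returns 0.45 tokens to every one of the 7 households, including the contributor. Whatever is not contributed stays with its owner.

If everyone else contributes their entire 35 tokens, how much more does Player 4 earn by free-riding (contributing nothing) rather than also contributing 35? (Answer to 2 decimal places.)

Switching from a contribution of 35 to 0 lets Player 4 keep an extra 35 tokens, but lowers the planting fund by 35, which costs Player 4 their own share of that drop: 0.45 × 35 = 15.75.
Net gain = 35 − 15.75 = 19.25. The private return per contributed unit (0.45) is below 1, so free-riding is indeed the best response regardless of what the others do.

19.25 tokens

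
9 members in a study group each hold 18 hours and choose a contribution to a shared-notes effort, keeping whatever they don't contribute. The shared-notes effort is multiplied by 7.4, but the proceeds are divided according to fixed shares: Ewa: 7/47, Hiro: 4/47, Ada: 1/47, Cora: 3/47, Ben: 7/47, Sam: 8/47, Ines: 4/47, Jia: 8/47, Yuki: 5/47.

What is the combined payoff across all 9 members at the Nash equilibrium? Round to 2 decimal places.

A player with share s gets back 7.4·s per unit contributed, so full contribution is dominant for anyone with s > 1/7.4 = 0.1351 and zero contribution is dominant for anyone below.
The shares above 0.1351 belong to Ewa, Ben, Sam and Jia, contributing 18 each; the remaining 5 contribute 0. Total contributed: 72.
The shared-notes effort pays out 7.4 × 72 = 532.80 in total (split across the unequal shares, but the aggregate is all that matters for the group sum).
The 5 free-riders keep 18 each, adding 90. Group total = 90 + 532.80 = 622.80.

622.80 hours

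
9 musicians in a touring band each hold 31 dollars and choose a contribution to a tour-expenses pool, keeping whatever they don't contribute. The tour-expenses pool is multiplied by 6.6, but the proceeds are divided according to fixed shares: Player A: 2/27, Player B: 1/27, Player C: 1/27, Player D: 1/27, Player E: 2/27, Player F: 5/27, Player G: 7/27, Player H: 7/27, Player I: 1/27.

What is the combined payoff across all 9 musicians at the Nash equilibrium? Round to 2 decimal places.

799.80 dollars

Player j's private return per contributed unit is 6.6 × (j's share). Contributing is weakly dominant for j when that share is at least 1/6.6 = 0.1515, and contributing 0 is dominant otherwise.
The shares above 0.1515 belong to Player F, Player G and Player H, contributing 31 each; the remaining 6 contribute 0. Total contributed: 93.
The tour-expenses pool pays out 6.6 × 93 = 613.80 in total (split across the unequal shares, but the aggregate is all that matters for the group sum).
The 6 free-riders keep 31 each, adding 186. Group total = 186 + 613.80 = 799.80.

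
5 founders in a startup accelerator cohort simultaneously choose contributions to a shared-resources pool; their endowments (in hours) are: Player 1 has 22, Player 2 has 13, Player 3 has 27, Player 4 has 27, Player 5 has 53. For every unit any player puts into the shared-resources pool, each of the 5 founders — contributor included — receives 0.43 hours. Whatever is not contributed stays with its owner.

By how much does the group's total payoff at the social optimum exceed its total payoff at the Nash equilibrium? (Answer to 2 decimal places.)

The private return per contributed unit is 0.43 < 1 for everyone, so the Nash equilibrium is zero contribution and the group total is Σ E_j = 22 + 13 + 27 + 27 + 53 = 142.
Each contributed unit returns 2.150 to the group, so the social optimum is full contribution by everyone: group total = 2.150 × 142 = 305.30.
Efficiency loss = (2.150 − 1) × 142 = 163.30.

163.30 hours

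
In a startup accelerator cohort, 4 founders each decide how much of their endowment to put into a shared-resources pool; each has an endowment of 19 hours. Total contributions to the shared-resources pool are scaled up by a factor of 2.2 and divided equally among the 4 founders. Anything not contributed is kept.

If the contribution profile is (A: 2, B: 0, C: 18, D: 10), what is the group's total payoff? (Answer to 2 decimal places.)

Total contributed: 2 + 0 + 18 + 10 = 30; total kept: 4 × 19 − 30 = 46.
The shared-resources pool pays out 2.2 × 30 = 66.00 in aggregate.
Group total = 46 + 66.00 = 112.00.

112.00 hours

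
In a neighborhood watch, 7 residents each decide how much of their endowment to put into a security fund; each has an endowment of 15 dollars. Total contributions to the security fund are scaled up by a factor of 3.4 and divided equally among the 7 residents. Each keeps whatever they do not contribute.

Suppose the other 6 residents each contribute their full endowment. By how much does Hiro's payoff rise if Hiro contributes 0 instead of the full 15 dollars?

7.71 dollars

Switching from a contribution of 15 to 0 lets Hiro keep an extra 15 dollars, but lowers the security fund by 15, which costs Hiro their own share of that drop: 3.4/7 × 15 = 7.29.
Net gain = 15 − 7.29 = 7.71. The private return per contributed unit (0.4857) is below 1, so free-riding is indeed the best response regardless of what the others do.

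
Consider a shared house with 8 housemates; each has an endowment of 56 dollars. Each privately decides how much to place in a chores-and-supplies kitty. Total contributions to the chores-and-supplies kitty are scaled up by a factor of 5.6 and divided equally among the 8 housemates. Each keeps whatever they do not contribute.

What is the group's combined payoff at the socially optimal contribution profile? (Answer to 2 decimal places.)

2508.80 dollars

Each contributed unit returns 5.600 to the group as a whole (0.7000 to each of 8 players), which exceeds 1, so the social optimum is full contribution: group total = 5.600 × 448 = 2508.80.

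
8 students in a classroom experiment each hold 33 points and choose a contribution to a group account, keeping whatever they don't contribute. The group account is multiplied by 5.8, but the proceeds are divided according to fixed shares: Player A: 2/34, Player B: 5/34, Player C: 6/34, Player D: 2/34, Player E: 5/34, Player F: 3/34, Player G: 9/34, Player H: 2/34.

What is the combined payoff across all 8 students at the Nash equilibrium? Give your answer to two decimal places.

580.80 points

For player j, contributing a unit is worthwhile iff 5.8 × (j's share) ≥ 1, i.e. iff j's share is at least 0.1724.
The shares above 0.1724 belong to Player C and Player G, contributing 33 each; the remaining 6 contribute 0. Total contributed: 66.
The group account pays out 5.8 × 66 = 382.80 in total (split across the unequal shares, but the aggregate is all that matters for the group sum).
The 6 free-riders keep 33 each, adding 198. Group total = 198 + 382.80 = 580.80.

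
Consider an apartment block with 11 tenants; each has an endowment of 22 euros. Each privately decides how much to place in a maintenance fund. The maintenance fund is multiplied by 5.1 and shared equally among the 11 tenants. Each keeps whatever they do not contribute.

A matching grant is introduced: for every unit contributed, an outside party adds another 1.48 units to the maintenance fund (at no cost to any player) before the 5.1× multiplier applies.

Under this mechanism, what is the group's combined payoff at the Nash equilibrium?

The effective private return per unit is now 5.1 × 2.48 / 11 = 1.1498 > 1, so every player's dominant strategy flips to full contribution.
At the Nash equilibrium everyone contributes 22. Group total payoff = 5.1 × 2.48 × 242 = 3060.82.

3060.82 euros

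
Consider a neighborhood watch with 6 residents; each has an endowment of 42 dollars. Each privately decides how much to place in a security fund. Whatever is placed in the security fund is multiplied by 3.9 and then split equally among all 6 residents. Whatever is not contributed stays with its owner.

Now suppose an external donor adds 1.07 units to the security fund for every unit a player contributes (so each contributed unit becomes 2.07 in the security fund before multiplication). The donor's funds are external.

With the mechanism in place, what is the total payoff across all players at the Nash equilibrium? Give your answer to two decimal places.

2034.40 dollars

With the mechanism, a contributed unit returns 3.9 × 2.07 / 6 = 1.3455 per unit of net cost to the contributor — now above 1 — so contributing fully is weakly dominant for every player.
At the Nash equilibrium everyone contributes 42. Group total payoff = 3.9 × 2.07 × 252 = 2034.40.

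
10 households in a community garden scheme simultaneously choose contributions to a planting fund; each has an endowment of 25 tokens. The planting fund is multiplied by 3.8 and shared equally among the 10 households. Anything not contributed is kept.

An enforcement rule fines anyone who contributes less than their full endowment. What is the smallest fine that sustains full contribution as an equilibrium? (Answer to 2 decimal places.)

15.50 tokens

Given the others contribute fully, the best deviation is to contribute 0 (any partial contribution still incurs the fine and gives up units whose private return 0.3800 is below 1).
Deviating from 25 to 0 saves 25 tokens but forfeits the deviator's share of the drop in the planting fund: 3.8/10 × 25 = 9.50.
So the deviation gain is 25 − 9.50 = 15.50, and the fine must be at least 15.50 tokens to wipe it out.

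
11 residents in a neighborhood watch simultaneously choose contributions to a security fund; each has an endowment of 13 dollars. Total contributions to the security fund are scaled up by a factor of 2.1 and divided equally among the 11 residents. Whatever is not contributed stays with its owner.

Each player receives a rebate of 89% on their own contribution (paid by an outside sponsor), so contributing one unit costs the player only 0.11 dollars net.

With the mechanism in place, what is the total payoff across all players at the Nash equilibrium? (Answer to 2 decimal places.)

The effective private return per unit is now (2.1/11) / 0.11 = 1.7355 > 1, so every player's dominant strategy flips to full contribution.
At the Nash equilibrium everyone contributes 13. Group total payoff = 11 × (13 × 0.89 + 2.1 × 13) = 427.57.

427.57 dollars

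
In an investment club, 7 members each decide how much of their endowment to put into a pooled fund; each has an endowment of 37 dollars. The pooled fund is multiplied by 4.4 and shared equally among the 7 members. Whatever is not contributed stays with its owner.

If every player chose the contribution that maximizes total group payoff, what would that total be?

1139.60 dollars

Each contributed unit returns 4.400 to the group as a whole (0.6286 to each of 7 players), which exceeds 1, so the social optimum is full contribution: group total = 4.400 × 259 = 1139.60.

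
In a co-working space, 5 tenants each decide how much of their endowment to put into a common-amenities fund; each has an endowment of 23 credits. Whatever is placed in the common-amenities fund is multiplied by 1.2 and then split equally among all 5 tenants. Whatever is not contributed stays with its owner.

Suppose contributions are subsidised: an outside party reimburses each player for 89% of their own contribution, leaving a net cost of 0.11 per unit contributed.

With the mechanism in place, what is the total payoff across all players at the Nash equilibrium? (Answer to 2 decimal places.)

Under the mechanism each unit contributed yields (1.2/5) / 0.11 = 2.1818 back to its contributor per unit of net cost, which exceeds 1, making full contribution the dominant choice for everyone.
At the Nash equilibrium everyone contributes 23. Group total payoff = 5 × (23 × 0.89 + 1.2 × 23) = 240.35.

240.35 credits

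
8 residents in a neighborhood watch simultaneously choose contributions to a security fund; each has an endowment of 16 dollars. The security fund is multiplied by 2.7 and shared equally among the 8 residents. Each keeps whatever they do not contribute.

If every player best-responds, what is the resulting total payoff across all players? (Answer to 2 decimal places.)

128.00 dollars

Each contributed unit returns 2.7/8 = 0.3375 to its contributor — below 1 — so contributing 0 is dominant for every player. At the Nash equilibrium everyone keeps their 16, and the group total is 8 × 16 = 128.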